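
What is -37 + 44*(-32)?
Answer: -1445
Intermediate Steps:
-37 + 44*(-32) = -37 - 1408 = -1445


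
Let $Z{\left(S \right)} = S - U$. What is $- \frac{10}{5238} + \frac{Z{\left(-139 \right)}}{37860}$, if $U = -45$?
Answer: $- \frac{72581}{16525890} \approx -0.004392$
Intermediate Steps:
$Z{\left(S \right)} = 45 + S$ ($Z{\left(S \right)} = S - -45 = S + 45 = 45 + S$)
$- \frac{10}{5238} + \frac{Z{\left(-139 \right)}}{37860} = - \frac{10}{5238} + \frac{45 - 139}{37860} = \left(-10\right) \frac{1}{5238} - \frac{47}{18930} = - \frac{5}{2619} - \frac{47}{18930} = - \frac{72581}{16525890}$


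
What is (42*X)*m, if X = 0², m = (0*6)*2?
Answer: 0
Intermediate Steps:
m = 0 (m = 0*2 = 0)
X = 0
(42*X)*m = (42*0)*0 = 0*0 = 0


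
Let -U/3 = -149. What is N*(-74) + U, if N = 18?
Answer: -885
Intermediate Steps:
U = 447 (U = -3*(-149) = 447)
N*(-74) + U = 18*(-74) + 447 = -1332 + 447 = -885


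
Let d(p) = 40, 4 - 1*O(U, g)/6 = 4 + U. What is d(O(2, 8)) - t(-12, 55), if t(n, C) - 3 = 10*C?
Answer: -513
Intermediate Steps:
t(n, C) = 3 + 10*C
O(U, g) = -6*U (O(U, g) = 24 - 6*(4 + U) = 24 + (-24 - 6*U) = -6*U)
d(O(2, 8)) - t(-12, 55) = 40 - (3 + 10*55) = 40 - (3 + 550) = 40 - 1*553 = 40 - 553 = -513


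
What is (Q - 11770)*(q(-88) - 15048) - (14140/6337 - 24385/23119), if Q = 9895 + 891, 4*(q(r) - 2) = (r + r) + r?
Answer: 2178561182296509/146505103 ≈ 1.4870e+7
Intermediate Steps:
q(r) = 2 + 3*r/4 (q(r) = 2 + ((r + r) + r)/4 = 2 + (2*r + r)/4 = 2 + (3*r)/4 = 2 + 3*r/4)
Q = 10786
(Q - 11770)*(q(-88) - 15048) - (14140/6337 - 24385/23119) = (10786 - 11770)*((2 + (¾)*(-88)) - 15048) - (14140/6337 - 24385/23119) = -984*((2 - 66) - 15048) - (14140*(1/6337) - 24385*1/23119) = -984*(-64 - 15048) - (14140/6337 - 24385/23119) = -984*(-15112) - 1*172374915/146505103 = 14870208 - 172374915/146505103 = 2178561182296509/146505103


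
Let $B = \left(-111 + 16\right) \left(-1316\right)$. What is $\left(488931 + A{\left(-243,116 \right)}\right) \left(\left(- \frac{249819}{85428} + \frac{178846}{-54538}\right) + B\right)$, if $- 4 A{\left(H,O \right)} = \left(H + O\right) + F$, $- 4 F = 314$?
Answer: $\frac{6027660499551978835}{98604704} \approx 6.113 \cdot 10^{10}$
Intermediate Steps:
$F = - \frac{157}{2}$ ($F = \left(- \frac{1}{4}\right) 314 = - \frac{157}{2} \approx -78.5$)
$A{\left(H,O \right)} = \frac{157}{8} - \frac{H}{4} - \frac{O}{4}$ ($A{\left(H,O \right)} = - \frac{\left(H + O\right) - \frac{157}{2}}{4} = - \frac{- \frac{157}{2} + H + O}{4} = \frac{157}{8} - \frac{H}{4} - \frac{O}{4}$)
$B = 125020$ ($B = \left(-95\right) \left(-1316\right) = 125020$)
$\left(488931 + A{\left(-243,116 \right)}\right) \left(\left(- \frac{249819}{85428} + \frac{178846}{-54538}\right) + B\right) = \left(488931 - - \frac{411}{8}\right) \left(\left(- \frac{249819}{85428} + \frac{178846}{-54538}\right) + 125020\right) = \left(488931 + \left(\frac{157}{8} + \frac{243}{4} - 29\right)\right) \left(\left(\left(-249819\right) \frac{1}{85428} + 178846 \left(- \frac{1}{54538}\right)\right) + 125020\right) = \left(488931 + \frac{411}{8}\right) \left(\left(- \frac{83273}{28476} - \frac{89423}{27269}\right) + 125020\right) = \frac{3911859 \left(- \frac{4817180785}{776512044} + 125020\right)}{8} = \frac{3911859}{8} \cdot \frac{97074718560095}{776512044} = \frac{6027660499551978835}{98604704}$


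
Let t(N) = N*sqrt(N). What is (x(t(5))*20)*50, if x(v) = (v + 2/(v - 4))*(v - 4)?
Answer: 127000 - 20000*sqrt(5) ≈ 82279.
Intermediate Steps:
t(N) = N**(3/2)
x(v) = (-4 + v)*(v + 2/(-4 + v)) (x(v) = (v + 2/(-4 + v))*(-4 + v) = (-4 + v)*(v + 2/(-4 + v)))
(x(t(5))*20)*50 = ((2 + (5**(3/2))**2 - 20*sqrt(5))*20)*50 = ((2 + (5*sqrt(5))**2 - 20*sqrt(5))*20)*50 = ((2 + 125 - 20*sqrt(5))*20)*50 = ((127 - 20*sqrt(5))*20)*50 = (2540 - 400*sqrt(5))*50 = 127000 - 20000*sqrt(5)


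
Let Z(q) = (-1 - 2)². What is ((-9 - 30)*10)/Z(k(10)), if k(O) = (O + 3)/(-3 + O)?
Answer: -130/3 ≈ -43.333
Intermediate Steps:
k(O) = (3 + O)/(-3 + O)
Z(q) = 9 (Z(q) = (-3)² = 9)
((-9 - 30)*10)/Z(k(10)) = ((-9 - 30)*10)/9 = -39*10*(⅑) = -390*⅑ = -130/3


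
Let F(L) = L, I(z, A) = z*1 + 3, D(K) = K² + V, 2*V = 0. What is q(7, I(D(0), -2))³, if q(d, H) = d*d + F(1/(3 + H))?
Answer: 25672375/216 ≈ 1.1885e+5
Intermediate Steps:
V = 0 (V = (½)*0 = 0)
D(K) = K² (D(K) = K² + 0 = K²)
I(z, A) = 3 + z (I(z, A) = z + 3 = 3 + z)
q(d, H) = d² + 1/(3 + H) (q(d, H) = d*d + 1/(3 + H) = d² + 1/(3 + H))
q(7, I(D(0), -2))³ = ((1 + 7²*(3 + (3 + 0²)))/(3 + (3 + 0²)))³ = ((1 + 49*(3 + (3 + 0)))/(3 + (3 + 0)))³ = ((1 + 49*(3 + 3))/(3 + 3))³ = ((1 + 49*6)/6)³ = ((1 + 294)/6)³ = ((⅙)*295)³ = (295/6)³ = 25672375/216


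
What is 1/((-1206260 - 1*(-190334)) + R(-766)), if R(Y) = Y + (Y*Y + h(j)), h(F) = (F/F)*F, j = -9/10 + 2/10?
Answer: -10/4299367 ≈ -2.3259e-6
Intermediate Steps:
j = -7/10 (j = -9*1/10 + 2*(1/10) = -9/10 + 1/5 = -7/10 ≈ -0.70000)
h(F) = F (h(F) = 1*F = F)
R(Y) = -7/10 + Y + Y**2 (R(Y) = Y + (Y*Y - 7/10) = Y + (Y**2 - 7/10) = Y + (-7/10 + Y**2) = -7/10 + Y + Y**2)
1/((-1206260 - 1*(-190334)) + R(-766)) = 1/((-1206260 - 1*(-190334)) + (-7/10 - 766 + (-766)**2)) = 1/((-1206260 + 190334) + (-7/10 - 766 + 586756)) = 1/(-1015926 + 5859893/10) = 1/(-4299367/10) = -10/4299367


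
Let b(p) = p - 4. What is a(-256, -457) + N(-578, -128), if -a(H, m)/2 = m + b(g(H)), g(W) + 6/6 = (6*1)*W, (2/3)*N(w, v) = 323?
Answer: 8961/2 ≈ 4480.5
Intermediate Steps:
N(w, v) = 969/2 (N(w, v) = (3/2)*323 = 969/2)
g(W) = -1 + 6*W (g(W) = -1 + (6*1)*W = -1 + 6*W)
b(p) = -4 + p
a(H, m) = 10 - 12*H - 2*m (a(H, m) = -2*(m + (-4 + (-1 + 6*H))) = -2*(m + (-5 + 6*H)) = -2*(-5 + m + 6*H) = 10 - 12*H - 2*m)
a(-256, -457) + N(-578, -128) = (10 - 12*(-256) - 2*(-457)) + 969/2 = (10 + 3072 + 914) + 969/2 = 3996 + 969/2 = 8961/2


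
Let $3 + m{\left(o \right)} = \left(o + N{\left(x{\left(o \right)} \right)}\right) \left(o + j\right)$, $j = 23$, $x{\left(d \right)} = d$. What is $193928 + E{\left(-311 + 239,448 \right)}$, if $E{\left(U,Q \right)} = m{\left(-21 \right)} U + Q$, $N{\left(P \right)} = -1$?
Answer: $197760$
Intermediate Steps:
$m{\left(o \right)} = -3 + \left(-1 + o\right) \left(23 + o\right)$ ($m{\left(o \right)} = -3 + \left(o - 1\right) \left(o + 23\right) = -3 + \left(-1 + o\right) \left(23 + o\right)$)
$E{\left(U,Q \right)} = Q - 47 U$ ($E{\left(U,Q \right)} = \left(-26 + \left(-21\right)^{2} + 22 \left(-21\right)\right) U + Q = \left(-26 + 441 - 462\right) U + Q = - 47 U + Q = Q - 47 U$)
$193928 + E{\left(-311 + 239,448 \right)} = 193928 - \left(-448 + 47 \left(-311 + 239\right)\right) = 193928 + \left(448 - -3384\right) = 193928 + \left(448 + 3384\right) = 193928 + 3832 = 197760$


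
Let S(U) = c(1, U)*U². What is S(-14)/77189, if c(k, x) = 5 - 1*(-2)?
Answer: 196/11027 ≈ 0.017775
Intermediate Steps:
c(k, x) = 7 (c(k, x) = 5 + 2 = 7)
S(U) = 7*U²
S(-14)/77189 = (7*(-14)²)/77189 = (7*196)*(1/77189) = 1372*(1/77189) = 196/11027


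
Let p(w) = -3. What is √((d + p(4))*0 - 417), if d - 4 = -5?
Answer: I*√417 ≈ 20.421*I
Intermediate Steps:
d = -1 (d = 4 - 5 = -1)
√((d + p(4))*0 - 417) = √((-1 - 3)*0 - 417) = √(-4*0 - 417) = √(0 - 417) = √(-417) = I*√417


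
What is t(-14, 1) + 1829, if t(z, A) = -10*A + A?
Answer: 1820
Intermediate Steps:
t(z, A) = -9*A
t(-14, 1) + 1829 = -9*1 + 1829 = -9 + 1829 = 1820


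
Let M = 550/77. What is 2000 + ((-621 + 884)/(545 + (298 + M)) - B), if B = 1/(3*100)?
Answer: 3571146349/1785300 ≈ 2000.3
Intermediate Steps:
M = 50/7 (M = 550*(1/77) = 50/7 ≈ 7.1429)
B = 1/300 ≈ 0.0033333
2000 + ((-621 + 884)/(545 + (298 + M)) - B) = 2000 + ((-621 + 884)/(545 + (298 + 50/7)) - 1*1/300) = 2000 + (263/(545 + 2136/7) - 1/300) = 2000 + (263/(5951/7) - 1/300) = 2000 + (263*(7/5951) - 1/300) = 2000 + (1841/5951 - 1/300) = 2000 + 546349/1785300 = 3571146349/1785300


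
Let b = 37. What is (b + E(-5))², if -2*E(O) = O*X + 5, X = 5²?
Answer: 9409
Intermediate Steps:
X = 25
E(O) = -5/2 - 25*O/2 (E(O) = -(O*25 + 5)/2 = -(25*O + 5)/2 = -(5 + 25*O)/2 = -5/2 - 25*O/2)
(b + E(-5))² = (37 + (-5/2 - 25/2*(-5)))² = (37 + (-5/2 + 125/2))² = (37 + 60)² = 97² = 9409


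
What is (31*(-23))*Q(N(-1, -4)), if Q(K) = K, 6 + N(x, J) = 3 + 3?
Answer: 0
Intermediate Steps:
N(x, J) = 0 (N(x, J) = -6 + (3 + 3) = -6 + 6 = 0)
(31*(-23))*Q(N(-1, -4)) = (31*(-23))*0 = -713*0 = 0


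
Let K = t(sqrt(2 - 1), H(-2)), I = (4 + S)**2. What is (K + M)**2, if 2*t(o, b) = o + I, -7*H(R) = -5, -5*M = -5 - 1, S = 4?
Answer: 113569/100 ≈ 1135.7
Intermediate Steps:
I = 64 (I = (4 + 4)**2 = 8**2 = 64)
M = 6/5 (M = -(-5 - 1)/5 = -1/5*(-6) = 6/5 ≈ 1.2000)
H(R) = 5/7 (H(R) = -1/7*(-5) = 5/7)
t(o, b) = 32 + o/2 (t(o, b) = (o + 64)/2 = (64 + o)/2 = 32 + o/2)
K = 65/2 (K = 32 + sqrt(2 - 1)/2 = 32 + sqrt(1)/2 = 32 + (1/2)*1 = 32 + 1/2 = 65/2 ≈ 32.500)
(K + M)**2 = (65/2 + 6/5)**2 = (337/10)**2 = 113569/100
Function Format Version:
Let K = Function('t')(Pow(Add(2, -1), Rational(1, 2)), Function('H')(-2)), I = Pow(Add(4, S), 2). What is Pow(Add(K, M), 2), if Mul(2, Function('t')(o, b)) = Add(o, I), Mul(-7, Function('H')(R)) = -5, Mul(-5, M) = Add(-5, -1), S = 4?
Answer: Rational(113569, 100) ≈ 1135.7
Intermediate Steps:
I = 64 (I = Pow(Add(4, 4), 2) = Pow(8, 2) = 64)
M = Rational(6, 5) (M = Mul(Rational(-1, 5), Add(-5, -1)) = Mul(Rational(-1, 5), -6) = Rational(6, 5) ≈ 1.2000)
Function('H')(R) = Rational(5, 7) (Function('H')(R) = Mul(Rational(-1, 7), -5) = Rational(5, 7))
Function('t')(o, b) = Add(32, Mul(Rational(1, 2), o)) (Function('t')(o, b) = Mul(Rational(1, 2), Add(o, 64)) = Mul(Rational(1, 2), Add(64, o)) = Add(32, Mul(Rational(1, 2), o)))
K = Rational(65, 2) (K = Add(32, Mul(Rational(1, 2), Pow(Add(2, -1), Rational(1, 2)))) = Add(32, Mul(Rational(1, 2), Pow(1, Rational(1, 2)))) = Add(32, Mul(Rational(1, 2), 1)) = Add(32, Rational(1, 2)) = Rational(65, 2) ≈ 32.500)
Pow(Add(K, M), 2) = Pow(Add(Rational(65, 2), Rational(6, 5)), 2) = Pow(Rational(337, 10), 2) = Rational(113569, 100)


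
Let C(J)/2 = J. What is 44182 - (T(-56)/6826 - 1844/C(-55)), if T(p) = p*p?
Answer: 8290391104/187715 ≈ 44165.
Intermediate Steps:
T(p) = p²
C(J) = 2*J
44182 - (T(-56)/6826 - 1844/C(-55)) = 44182 - ((-56)²/6826 - 1844/(2*(-55))) = 44182 - (3136*(1/6826) - 1844/(-110)) = 44182 - (1568/3413 - 1844*(-1/110)) = 44182 - (1568/3413 + 922/55) = 44182 - 1*3233026/187715 = 44182 - 3233026/187715 = 8290391104/187715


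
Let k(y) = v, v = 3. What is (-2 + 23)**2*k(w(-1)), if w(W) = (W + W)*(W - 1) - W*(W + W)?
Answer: 1323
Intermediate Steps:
w(W) = -2*W**2 + 2*W*(-1 + W) (w(W) = (2*W)*(-1 + W) - W*2*W = 2*W*(-1 + W) - 2*W**2 = -2*W**2 + 2*W*(-1 + W))
k(y) = 3
(-2 + 23)**2*k(w(-1)) = (-2 + 23)**2*3 = 21**2*3 = 441*3 = 1323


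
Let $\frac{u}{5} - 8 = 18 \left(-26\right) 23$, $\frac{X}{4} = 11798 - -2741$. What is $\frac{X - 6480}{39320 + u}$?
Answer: $- \frac{12919}{3615} \approx -3.5737$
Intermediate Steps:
$X = 58156$ ($X = 4 \left(11798 - -2741\right) = 4 \left(11798 + 2741\right) = 4 \cdot 14539 = 58156$)
$u = -53780$ ($u = 40 + 5 \cdot 18 \left(-26\right) 23 = 40 + 5 \left(\left(-468\right) 23\right) = 40 + 5 \left(-10764\right) = 40 - 53820 = -53780$)
$\frac{X - 6480}{39320 + u} = \frac{58156 - 6480}{39320 - 53780} = \frac{51676}{-14460} = 51676 \left(- \frac{1}{14460}\right) = - \frac{12919}{3615}$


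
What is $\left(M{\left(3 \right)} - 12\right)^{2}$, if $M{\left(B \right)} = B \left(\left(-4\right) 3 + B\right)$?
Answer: $1521$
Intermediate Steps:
$M{\left(B \right)} = B \left(-12 + B\right)$
$\left(M{\left(3 \right)} - 12\right)^{2} = \left(3 \left(-12 + 3\right) - 12\right)^{2} = \left(3 \left(-9\right) - 12\right)^{2} = \left(-27 - 12\right)^{2} = \left(-39\right)^{2} = 1521$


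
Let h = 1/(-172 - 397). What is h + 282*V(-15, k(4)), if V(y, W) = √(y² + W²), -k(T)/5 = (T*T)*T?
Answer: -1/569 + 1410*√4105 ≈ 90339.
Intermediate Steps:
k(T) = -5*T³ (k(T) = -5*T*T*T = -5*T²*T = -5*T³)
V(y, W) = √(W² + y²)
h = -1/569 (h = 1/(-569) = -1/569 ≈ -0.0017575)
h + 282*V(-15, k(4)) = -1/569 + 282*√((-5*4³)² + (-15)²) = -1/569 + 282*√((-5*64)² + 225) = -1/569 + 282*√((-320)² + 225) = -1/569 + 282*√(102400 + 225) = -1/569 + 282*√102625 = -1/569 + 282*(5*√4105) = -1/569 + 1410*√4105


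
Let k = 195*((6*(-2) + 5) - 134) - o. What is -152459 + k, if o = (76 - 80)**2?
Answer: -179970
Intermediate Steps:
o = 16 (o = (-4)**2 = 16)
k = -27511 (k = 195*((6*(-2) + 5) - 134) - 1*16 = 195*((-12 + 5) - 134) - 16 = 195*(-7 - 134) - 16 = 195*(-141) - 16 = -27495 - 16 = -27511)
-152459 + k = -152459 - 27511 = -179970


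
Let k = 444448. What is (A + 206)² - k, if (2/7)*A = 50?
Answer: -299287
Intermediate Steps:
A = 175 (A = (7/2)*50 = 175)
(A + 206)² - k = (175 + 206)² - 1*444448 = 381² - 444448 = 145161 - 444448 = -299287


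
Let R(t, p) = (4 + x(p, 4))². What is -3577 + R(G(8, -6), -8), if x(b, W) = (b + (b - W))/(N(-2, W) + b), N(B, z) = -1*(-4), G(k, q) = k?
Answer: -3496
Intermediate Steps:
N(B, z) = 4
x(b, W) = (-W + 2*b)/(4 + b) (x(b, W) = (b + (b - W))/(4 + b) = (-W + 2*b)/(4 + b))
R(t, p) = (4 + (-4 + 2*p)/(4 + p))² (R(t, p) = (4 + (-1*4 + 2*p)/(4 + p))² = (4 + (-4 + 2*p)/(4 + p))²)
-3577 + R(G(8, -6), -8) = -3577 + 36*(2 - 8)²/(4 - 8)² = -3577 + 36*(-6)²/(-4)² = -3577 + 36*36*(1/16) = -3577 + 81 = -3496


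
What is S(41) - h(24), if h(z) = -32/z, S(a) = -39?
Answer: -113/3 ≈ -37.667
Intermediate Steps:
S(41) - h(24) = -39 - (-32)/24 = -39 - 1*(-4/3) = -39 + 4/3 = -113/3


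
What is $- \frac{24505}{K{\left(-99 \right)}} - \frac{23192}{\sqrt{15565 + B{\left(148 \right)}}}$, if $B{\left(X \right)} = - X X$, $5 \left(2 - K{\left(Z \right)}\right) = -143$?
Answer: $- \frac{122525}{153} + \frac{23192 i \sqrt{6339}}{6339} \approx -800.82 + 291.29 i$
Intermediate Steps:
$K{\left(Z \right)} = \frac{153}{5}$ ($K{\left(Z \right)} = 2 - - \frac{143}{5} = 2 + \frac{143}{5} = \frac{153}{5}$)
$B{\left(X \right)} = - X^{2}$
$- \frac{24505}{K{\left(-99 \right)}} - \frac{23192}{\sqrt{15565 + B{\left(148 \right)}}} = - \frac{24505}{\frac{153}{5}} - \frac{23192}{\sqrt{15565 - 148^{2}}} = \left(-24505\right) \frac{5}{153} - \frac{23192}{\sqrt{15565 - 21904}} = - \frac{122525}{153} - \frac{23192}{\sqrt{15565 - 21904}} = - \frac{122525}{153} - \frac{23192}{\sqrt{-6339}} = - \frac{122525}{153} - \frac{23192}{i \sqrt{6339}} = - \frac{122525}{153} - 23192 \left(- \frac{i \sqrt{6339}}{6339}\right) = - \frac{122525}{153} + \frac{23192 i \sqrt{6339}}{6339}$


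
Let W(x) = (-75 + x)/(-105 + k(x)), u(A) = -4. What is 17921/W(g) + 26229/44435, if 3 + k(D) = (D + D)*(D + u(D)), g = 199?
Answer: 30858183802083/2754970 ≈ 1.1201e+7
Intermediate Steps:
k(D) = -3 + 2*D*(-4 + D) (k(D) = -3 + (D + D)*(D - 4) = -3 + (2*D)*(-4 + D) = -3 + 2*D*(-4 + D))
W(x) = (-75 + x)/(-108 - 8*x + 2*x**2) (W(x) = (-75 + x)/(-105 + (-3 - 8*x + 2*x**2)) = (-75 + x)/(-108 - 8*x + 2*x**2))
17921/W(g) + 26229/44435 = 17921/(((-75 + 199)/(2*(-54 + 199**2 - 4*199)))) + 26229/44435 = 17921/(((1/2)*124/(-54 + 39601 - 796))) + 26229*(1/44435) = 17921/(((1/2)*124/38751)) + 26229/44435 = 17921/(((1/2)*(1/38751)*124)) + 26229/44435 = 17921/(62/38751) + 26229/44435 = 17921*(38751/62) + 26229/44435 = 694456671/62 + 26229/44435 = 30858183802083/2754970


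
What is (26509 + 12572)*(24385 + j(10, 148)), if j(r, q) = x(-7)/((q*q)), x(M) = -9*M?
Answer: 20874299474343/21904 ≈ 9.5299e+8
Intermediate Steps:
j(r, q) = 63/q**2 (j(r, q) = (-9*(-7))/((q*q)) = 63/(q**2) = 63/q**2)
(26509 + 12572)*(24385 + j(10, 148)) = (26509 + 12572)*(24385 + 63/148**2) = 39081*(24385 + 63*(1/21904)) = 39081*(24385 + 63/21904) = 39081*(534129103/21904) = 20874299474343/21904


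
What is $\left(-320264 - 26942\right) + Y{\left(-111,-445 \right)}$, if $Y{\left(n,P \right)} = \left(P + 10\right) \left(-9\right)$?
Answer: $-343291$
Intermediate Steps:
$Y{\left(n,P \right)} = -90 - 9 P$ ($Y{\left(n,P \right)} = \left(10 + P\right) \left(-9\right) = -90 - 9 P$)
$\left(-320264 - 26942\right) + Y{\left(-111,-445 \right)} = \left(-320264 - 26942\right) - -3915 = -347206 + \left(-90 + 4005\right) = -347206 + 3915 = -343291$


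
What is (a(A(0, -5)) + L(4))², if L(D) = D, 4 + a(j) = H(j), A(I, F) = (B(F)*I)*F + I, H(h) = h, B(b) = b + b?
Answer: 0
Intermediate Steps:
B(b) = 2*b
A(I, F) = I + 2*I*F² (A(I, F) = ((2*F)*I)*F + I = (2*F*I)*F + I = 2*I*F² + I = I + 2*I*F²)
a(j) = -4 + j
(a(A(0, -5)) + L(4))² = ((-4 + 0*(1 + 2*(-5)²)) + 4)² = ((-4 + 0*(1 + 2*25)) + 4)² = ((-4 + 0*(1 + 50)) + 4)² = ((-4 + 0*51) + 4)² = ((-4 + 0) + 4)² = (-4 + 4)² = 0² = 0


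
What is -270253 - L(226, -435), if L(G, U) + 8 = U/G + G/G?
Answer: -61075161/226 ≈ -2.7024e+5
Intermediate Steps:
L(G, U) = -7 + U/G (L(G, U) = -8 + (U/G + G/G) = -8 + (U/G + 1) = -8 + (1 + U/G) = -7 + U/G)
-270253 - L(226, -435) = -270253 - (-7 - 435/226) = -270253 - 1*(-2017/226) = -270253 + 2017/226 = -61075161/226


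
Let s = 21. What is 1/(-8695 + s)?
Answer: -1/8674 ≈ -0.00011529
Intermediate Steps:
1/(-8695 + s) = 1/(-8695 + 21) = 1/(-8674) = -1/8674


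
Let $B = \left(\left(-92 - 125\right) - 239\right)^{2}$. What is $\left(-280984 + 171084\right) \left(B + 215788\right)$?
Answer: $-46567267600$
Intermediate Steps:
$B = 207936$ ($B = \left(\left(-92 - 125\right) - 239\right)^{2} = \left(-217 - 239\right)^{2} = \left(-456\right)^{2} = 207936$)
$\left(-280984 + 171084\right) \left(B + 215788\right) = \left(-280984 + 171084\right) \left(207936 + 215788\right) = \left(-109900\right) 423724 = -46567267600$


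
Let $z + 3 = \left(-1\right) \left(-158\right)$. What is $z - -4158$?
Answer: $4313$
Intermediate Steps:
$z = 155$ ($z = -3 - -158 = -3 + 158 = 155$)
$z - -4158 = 155 - -4158 = 155 + 4158 = 4313$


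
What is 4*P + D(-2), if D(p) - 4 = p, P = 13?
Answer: 54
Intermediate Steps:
D(p) = 4 + p
4*P + D(-2) = 4*13 + (4 - 2) = 52 + 2 = 54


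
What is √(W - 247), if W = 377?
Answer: √130 ≈ 11.402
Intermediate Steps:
√(W - 247) = √(377 - 247) = √130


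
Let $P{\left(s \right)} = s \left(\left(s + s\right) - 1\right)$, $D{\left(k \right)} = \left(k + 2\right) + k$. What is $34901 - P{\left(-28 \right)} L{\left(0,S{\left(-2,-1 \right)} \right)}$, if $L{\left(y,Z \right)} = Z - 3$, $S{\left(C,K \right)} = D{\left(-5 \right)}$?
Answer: $52457$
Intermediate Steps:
$D{\left(k \right)} = 2 + 2 k$ ($D{\left(k \right)} = \left(2 + k\right) + k = 2 + 2 k$)
$S{\left(C,K \right)} = -8$ ($S{\left(C,K \right)} = 2 + 2 \left(-5\right) = 2 - 10 = -8$)
$P{\left(s \right)} = s \left(-1 + 2 s\right)$ ($P{\left(s \right)} = s \left(2 s - 1\right) = s \left(-1 + 2 s\right)$)
$L{\left(y,Z \right)} = -3 + Z$
$34901 - P{\left(-28 \right)} L{\left(0,S{\left(-2,-1 \right)} \right)} = 34901 - - 28 \left(-1 + 2 \left(-28\right)\right) \left(-3 - 8\right) = 34901 - - 28 \left(-1 - 56\right) \left(-11\right) = 34901 - \left(-28\right) \left(-57\right) \left(-11\right) = 34901 - 1596 \left(-11\right) = 34901 - -17556 = 34901 + 17556 = 52457$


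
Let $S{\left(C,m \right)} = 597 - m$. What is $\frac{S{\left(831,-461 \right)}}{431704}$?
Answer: $\frac{529}{215852} \approx 0.0024508$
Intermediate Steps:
$\frac{S{\left(831,-461 \right)}}{431704} = \frac{597 - -461}{431704} = \left(597 + 461\right) \frac{1}{431704} = 1058 \cdot \frac{1}{431704} = \frac{529}{215852}$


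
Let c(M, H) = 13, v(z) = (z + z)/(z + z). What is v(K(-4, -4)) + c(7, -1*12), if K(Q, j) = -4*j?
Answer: 14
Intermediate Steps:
v(z) = 1 (v(z) = (2*z)/((2*z)) = (2*z)*(1/(2*z)) = 1)
v(K(-4, -4)) + c(7, -1*12) = 1 + 13 = 14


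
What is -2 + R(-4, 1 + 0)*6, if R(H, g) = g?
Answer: 4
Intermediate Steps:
-2 + R(-4, 1 + 0)*6 = -2 + (1 + 0)*6 = -2 + 1*6 = -2 + 6 = 4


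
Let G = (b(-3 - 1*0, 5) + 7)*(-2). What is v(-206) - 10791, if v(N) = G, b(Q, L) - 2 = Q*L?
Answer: -10779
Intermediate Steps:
b(Q, L) = 2 + L*Q (b(Q, L) = 2 + Q*L = 2 + L*Q)
G = 12 (G = ((2 + 5*(-3 - 1*0)) + 7)*(-2) = ((2 + 5*(-3 + 0)) + 7)*(-2) = ((2 + 5*(-3)) + 7)*(-2) = ((2 - 15) + 7)*(-2) = (-13 + 7)*(-2) = -6*(-2) = 12)
v(N) = 12
v(-206) - 10791 = 12 - 10791 = -10779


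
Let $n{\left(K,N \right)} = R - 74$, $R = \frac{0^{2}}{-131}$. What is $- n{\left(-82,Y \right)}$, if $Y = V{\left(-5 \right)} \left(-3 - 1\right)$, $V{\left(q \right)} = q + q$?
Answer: $74$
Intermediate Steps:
$R = 0$ ($R = 0 \left(- \frac{1}{131}\right) = 0$)
$V{\left(q \right)} = 2 q$
$Y = 40$ ($Y = 2 \left(-5\right) \left(-3 - 1\right) = \left(-10\right) \left(-4\right) = 40$)
$n{\left(K,N \right)} = -74$ ($n{\left(K,N \right)} = 0 - 74 = -74$)
$- n{\left(-82,Y \right)} = \left(-1\right) \left(-74\right) = 74$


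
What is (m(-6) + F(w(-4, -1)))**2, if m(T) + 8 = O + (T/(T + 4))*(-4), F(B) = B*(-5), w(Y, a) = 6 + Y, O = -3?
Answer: 1089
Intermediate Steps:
F(B) = -5*B
m(T) = -11 - 4*T/(4 + T) (m(T) = -8 + (-3 + (T/(T + 4))*(-4)) = -8 + (-3 + (T/(4 + T))*(-4)) = -8 + (-3 - 4*T/(4 + T)) = -11 - 4*T/(4 + T))
(m(-6) + F(w(-4, -1)))**2 = ((-44 - 15*(-6))/(4 - 6) - 5*(6 - 4))**2 = ((-44 + 90)/(-2) - 5*2)**2 = (-1/2*46 - 10)**2 = (-23 - 10)**2 = (-33)**2 = 1089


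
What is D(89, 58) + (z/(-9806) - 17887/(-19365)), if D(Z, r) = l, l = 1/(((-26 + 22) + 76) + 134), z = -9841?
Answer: 18894973978/9779499285 ≈ 1.9321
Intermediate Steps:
l = 1/206 (l = 1/((-4 + 76) + 134) = 1/(72 + 134) = 1/206 ≈ 0.0048544)
D(Z, r) = 1/206
D(89, 58) + (z/(-9806) - 17887/(-19365)) = 1/206 + (-9841/(-9806) - 17887/(-19365)) = 1/206 + (-9841*(-1/9806) - 17887*(-1/19365)) = 1/206 + (9841/9806 + 17887/19365) = 1/206 + 365970887/189893190 = 18894973978/9779499285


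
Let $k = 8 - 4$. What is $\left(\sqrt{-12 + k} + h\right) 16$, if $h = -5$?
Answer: $-80 + 32 i \sqrt{2} \approx -80.0 + 45.255 i$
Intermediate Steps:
$k = 4$ ($k = 8 - 4 = 4$)
$\left(\sqrt{-12 + k} + h\right) 16 = \left(\sqrt{-12 + 4} - 5\right) 16 = \left(\sqrt{-8} - 5\right) 16 = \left(2 i \sqrt{2} - 5\right) 16 = \left(-5 + 2 i \sqrt{2}\right) 16 = -80 + 32 i \sqrt{2}$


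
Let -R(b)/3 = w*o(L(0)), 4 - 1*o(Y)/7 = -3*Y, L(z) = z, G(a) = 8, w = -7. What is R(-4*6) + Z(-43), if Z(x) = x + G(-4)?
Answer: 553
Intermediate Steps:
Z(x) = 8 + x (Z(x) = x + 8 = 8 + x)
o(Y) = 28 + 21*Y (o(Y) = 28 - (-21)*Y = 28 + 21*Y)
R(b) = 588 (R(b) = -(-21)*(28 + 21*0) = -(-21)*(28 + 0) = -(-21)*28 = -3*(-196) = 588)
R(-4*6) + Z(-43) = 588 + (8 - 43) = 588 - 35 = 553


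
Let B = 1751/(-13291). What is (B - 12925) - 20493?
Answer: -444160389/13291 ≈ -33418.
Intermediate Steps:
B = -1751/13291 (B = 1751*(-1/13291) = -1751/13291 ≈ -0.13174)
(B - 12925) - 20493 = (-1751/13291 - 12925) - 20493 = -171787926/13291 - 20493 = -444160389/13291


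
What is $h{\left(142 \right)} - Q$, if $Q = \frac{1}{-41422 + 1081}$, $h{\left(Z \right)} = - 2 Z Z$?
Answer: $- \frac{1626871847}{40341} \approx -40328.0$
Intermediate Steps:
$h{\left(Z \right)} = - 2 Z^{2}$
$Q = - \frac{1}{40341}$ ($Q = \frac{1}{-40341} = - \frac{1}{40341} \approx -2.4789 \cdot 10^{-5}$)
$h{\left(142 \right)} - Q = - 2 \cdot 142^{2} - - \frac{1}{40341} = \left(-2\right) 20164 + \frac{1}{40341} = -40328 + \frac{1}{40341} = - \frac{1626871847}{40341}$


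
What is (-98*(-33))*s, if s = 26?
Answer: 84084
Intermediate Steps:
(-98*(-33))*s = -98*(-33)*26 = 3234*26 = 84084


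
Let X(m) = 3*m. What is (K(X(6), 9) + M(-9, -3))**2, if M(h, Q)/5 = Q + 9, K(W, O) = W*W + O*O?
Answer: 189225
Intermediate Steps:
K(W, O) = O**2 + W**2 (K(W, O) = W**2 + O**2 = O**2 + W**2)
M(h, Q) = 45 + 5*Q (M(h, Q) = 5*(Q + 9) = 5*(9 + Q) = 45 + 5*Q)
(K(X(6), 9) + M(-9, -3))**2 = ((9**2 + (3*6)**2) + (45 + 5*(-3)))**2 = ((81 + 18**2) + (45 - 15))**2 = ((81 + 324) + 30)**2 = (405 + 30)**2 = 435**2 = 189225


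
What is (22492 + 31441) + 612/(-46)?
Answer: 1240153/23 ≈ 53920.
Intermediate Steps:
(22492 + 31441) + 612/(-46) = 53933 - 1/46*612 = 53933 - 306/23 = 1240153/23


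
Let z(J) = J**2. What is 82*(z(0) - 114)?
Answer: -9348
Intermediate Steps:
82*(z(0) - 114) = 82*(0**2 - 114) = 82*(0 - 114) = 82*(-114) = -9348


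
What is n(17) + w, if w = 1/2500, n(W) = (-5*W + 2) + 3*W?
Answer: -79999/2500 ≈ -32.000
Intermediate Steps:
n(W) = 2 - 2*W (n(W) = (2 - 5*W) + 3*W = 2 - 2*W)
w = 1/2500 ≈ 0.00040000
n(17) + w = (2 - 2*17) + 1/2500 = (2 - 34) + 1/2500 = -32 + 1/2500 = -79999/2500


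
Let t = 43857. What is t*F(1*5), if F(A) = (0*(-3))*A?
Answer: 0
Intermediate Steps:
F(A) = 0 (F(A) = 0*A = 0)
t*F(1*5) = 43857*0 = 0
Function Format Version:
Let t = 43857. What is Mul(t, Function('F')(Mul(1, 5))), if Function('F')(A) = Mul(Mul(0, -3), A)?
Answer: 0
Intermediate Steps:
Function('F')(A) = 0 (Function('F')(A) = Mul(0, A) = 0)
Mul(t, Function('F')(Mul(1, 5))) = Mul(43857, 0) = 0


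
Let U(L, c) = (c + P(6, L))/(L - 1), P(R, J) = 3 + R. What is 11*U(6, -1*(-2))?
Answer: 121/5 ≈ 24.200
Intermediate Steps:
U(L, c) = (9 + c)/(-1 + L) (U(L, c) = (c + (3 + 6))/(L - 1) = (c + 9)/(-1 + L) = (9 + c)/(-1 + L))
11*U(6, -1*(-2)) = 11*((9 - 1*(-2))/(-1 + 6)) = 11*((9 + 2)/5) = 11*((⅕)*11) = 11*(11/5) = 121/5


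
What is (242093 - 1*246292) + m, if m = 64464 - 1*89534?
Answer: -29269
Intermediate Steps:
m = -25070 (m = 64464 - 89534 = -25070)
(242093 - 1*246292) + m = (242093 - 1*246292) - 25070 = (242093 - 246292) - 25070 = -4199 - 25070 = -29269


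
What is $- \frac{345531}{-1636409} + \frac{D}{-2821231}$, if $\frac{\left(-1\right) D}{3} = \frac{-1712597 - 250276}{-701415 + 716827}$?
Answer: $\frac{15014332321474161}{71152392365570348} \approx 0.21102$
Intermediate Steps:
$D = \frac{5888619}{15412}$ ($D = - 3 \frac{-1712597 - 250276}{-701415 + 716827} = - 3 \left(- \frac{1962873}{15412}\right) = - 3 \left(\left(-1962873\right) \frac{1}{15412}\right) = \left(-3\right) \left(- \frac{1962873}{15412}\right) = \frac{5888619}{15412} \approx 382.08$)
$- \frac{345531}{-1636409} + \frac{D}{-2821231} = - \frac{345531}{-1636409} + \frac{5888619}{15412 \left(-2821231\right)} = \left(-345531\right) \left(- \frac{1}{1636409}\right) + \frac{5888619}{15412} \left(- \frac{1}{2821231}\right) = \frac{345531}{1636409} - \frac{5888619}{43480812172} = \frac{15014332321474161}{71152392365570348}$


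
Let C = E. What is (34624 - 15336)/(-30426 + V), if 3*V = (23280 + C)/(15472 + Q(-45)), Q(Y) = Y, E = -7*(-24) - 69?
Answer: -297555976/469374109 ≈ -0.63394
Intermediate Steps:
E = 99 (E = 168 - 69 = 99)
C = 99
V = 7793/15427 (V = ((23280 + 99)/(15472 - 45))/3 = (23379/15427)/3 = (23379*(1/15427))/3 = (⅓)*(23379/15427) = 7793/15427 ≈ 0.50515)
(34624 - 15336)/(-30426 + V) = (34624 - 15336)/(-30426 + 7793/15427) = 19288/(-469374109/15427) = 19288*(-15427/469374109) = -297555976/469374109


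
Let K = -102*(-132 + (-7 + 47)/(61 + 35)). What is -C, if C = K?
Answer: -26843/2 ≈ -13422.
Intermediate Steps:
K = 26843/2 (K = -102*(-132 + 40/96) = -102*(-132 + 40*(1/96)) = -102*(-132 + 5/12) = -102*(-1579/12) = 26843/2 ≈ 13422.)
C = 26843/2 ≈ 13422.
-C = -1*26843/2 = -26843/2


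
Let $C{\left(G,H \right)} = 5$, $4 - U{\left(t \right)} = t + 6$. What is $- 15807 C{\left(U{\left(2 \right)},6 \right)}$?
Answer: $-79035$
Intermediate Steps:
$U{\left(t \right)} = -2 - t$ ($U{\left(t \right)} = 4 - \left(t + 6\right) = 4 - \left(6 + t\right) = -2 - t$)
$- 15807 C{\left(U{\left(2 \right)},6 \right)} = \left(-15807\right) 5 = -79035$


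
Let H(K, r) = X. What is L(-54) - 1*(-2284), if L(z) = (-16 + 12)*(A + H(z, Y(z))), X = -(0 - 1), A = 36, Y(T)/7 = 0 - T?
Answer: 2136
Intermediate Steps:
Y(T) = -7*T (Y(T) = 7*(0 - T) = 7*(-T) = -7*T)
X = 1 (X = -1*(-1) = 1)
H(K, r) = 1
L(z) = -148 (L(z) = (-16 + 12)*(36 + 1) = -4*37 = -148)
L(-54) - 1*(-2284) = -148 - 1*(-2284) = -148 + 2284 = 2136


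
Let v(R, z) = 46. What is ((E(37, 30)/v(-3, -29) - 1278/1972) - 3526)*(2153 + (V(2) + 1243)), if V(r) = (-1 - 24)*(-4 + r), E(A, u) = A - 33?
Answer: -137797533219/11339 ≈ -1.2153e+7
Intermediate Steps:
E(A, u) = -33 + A
V(r) = 100 - 25*r (V(r) = -25*(-4 + r) = 100 - 25*r)
((E(37, 30)/v(-3, -29) - 1278/1972) - 3526)*(2153 + (V(2) + 1243)) = (((-33 + 37)/46 - 1278/1972) - 3526)*(2153 + ((100 - 25*2) + 1243)) = ((4*(1/46) - 1278*1/1972) - 3526)*(2153 + ((100 - 50) + 1243)) = ((2/23 - 639/986) - 3526)*(2153 + (50 + 1243)) = (-12725/22678 - 3526)*(2153 + 1293) = -79975353/22678*3446 = -137797533219/11339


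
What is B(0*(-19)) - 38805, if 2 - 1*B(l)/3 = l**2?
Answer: -38799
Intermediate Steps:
B(l) = 6 - 3*l**2
B(0*(-19)) - 38805 = (6 - 3*(0*(-19))**2) - 38805 = (6 - 3*0**2) - 38805 = (6 - 3*0) - 38805 = (6 + 0) - 38805 = 6 - 38805 = -38799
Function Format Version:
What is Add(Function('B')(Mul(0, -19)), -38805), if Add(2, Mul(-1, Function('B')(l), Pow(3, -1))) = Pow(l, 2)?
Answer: -38799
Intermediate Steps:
Function('B')(l) = Add(6, Mul(-3, Pow(l, 2)))
Add(Function('B')(Mul(0, -19)), -38805) = Add(Add(6, Mul(-3, Pow(Mul(0, -19), 2))), -38805) = Add(Add(6, Mul(-3, Pow(0, 2))), -38805) = Add(Add(6, Mul(-3, 0)), -38805) = Add(Add(6, 0), -38805) = Add(6, -38805) = -38799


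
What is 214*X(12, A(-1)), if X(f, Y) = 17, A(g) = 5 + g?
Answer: 3638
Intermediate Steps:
214*X(12, A(-1)) = 214*17 = 3638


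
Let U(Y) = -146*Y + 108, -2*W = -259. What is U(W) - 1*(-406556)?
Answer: 387757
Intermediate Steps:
W = 259/2 (W = -½*(-259) = 259/2 ≈ 129.50)
U(Y) = 108 - 146*Y
U(W) - 1*(-406556) = (108 - 146*259/2) - 1*(-406556) = (108 - 18907) + 406556 = -18799 + 406556 = 387757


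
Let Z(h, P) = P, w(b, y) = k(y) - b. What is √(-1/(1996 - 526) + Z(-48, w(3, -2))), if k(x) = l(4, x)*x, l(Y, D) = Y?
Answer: I*√485130/210 ≈ 3.3167*I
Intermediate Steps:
k(x) = 4*x
w(b, y) = -b + 4*y (w(b, y) = 4*y - b = -b + 4*y)
√(-1/(1996 - 526) + Z(-48, w(3, -2))) = √(-1/(1996 - 526) + (-1*3 + 4*(-2))) = √(-1/1470 + (-3 - 8)) = √(-1*1/1470 - 11) = √(-1/1470 - 11) = √(-16171/1470) = I*√485130/210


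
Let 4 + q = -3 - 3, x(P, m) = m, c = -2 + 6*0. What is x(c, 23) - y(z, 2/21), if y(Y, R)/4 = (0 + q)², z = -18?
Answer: -377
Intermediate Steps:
c = -2 (c = -2 + 0 = -2)
q = -10 (q = -4 + (-3 - 3) = -4 - 6 = -10)
y(Y, R) = 400 (y(Y, R) = 4*(0 - 10)² = 4*(-10)² = 4*100 = 400)
x(c, 23) - y(z, 2/21) = 23 - 1*400 = 23 - 400 = -377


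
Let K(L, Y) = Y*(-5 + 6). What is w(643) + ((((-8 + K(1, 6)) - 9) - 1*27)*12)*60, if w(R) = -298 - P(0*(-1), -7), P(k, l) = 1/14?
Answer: -387213/14 ≈ -27658.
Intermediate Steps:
K(L, Y) = Y (K(L, Y) = Y*1 = Y)
P(k, l) = 1/14
w(R) = -4173/14 (w(R) = -298 - 1*1/14 = -298 - 1/14 = -4173/14)
w(643) + ((((-8 + K(1, 6)) - 9) - 1*27)*12)*60 = -4173/14 + ((((-8 + 6) - 9) - 1*27)*12)*60 = -4173/14 + (((-2 - 9) - 27)*12)*60 = -4173/14 + ((-11 - 27)*12)*60 = -4173/14 - 38*12*60 = -4173/14 - 456*60 = -4173/14 - 27360 = -387213/14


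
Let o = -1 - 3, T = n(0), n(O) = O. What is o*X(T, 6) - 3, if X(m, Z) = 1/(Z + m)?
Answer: -11/3 ≈ -3.6667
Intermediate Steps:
T = 0
o = -4
o*X(T, 6) - 3 = -4/(6 + 0) - 3 = -4/6 - 3 = -4*⅙ - 3 = -⅔ - 3 = -11/3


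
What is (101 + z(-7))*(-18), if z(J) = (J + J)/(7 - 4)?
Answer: -1734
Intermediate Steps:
z(J) = 2*J/3 (z(J) = (2*J)/3 = (2*J)*(⅓) = 2*J/3)
(101 + z(-7))*(-18) = (101 + (⅔)*(-7))*(-18) = (101 - 14/3)*(-18) = (289/3)*(-18) = -1734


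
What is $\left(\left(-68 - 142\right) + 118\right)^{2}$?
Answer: $8464$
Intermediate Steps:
$\left(\left(-68 - 142\right) + 118\right)^{2} = \left(-210 + 118\right)^{2} = \left(-92\right)^{2} = 8464$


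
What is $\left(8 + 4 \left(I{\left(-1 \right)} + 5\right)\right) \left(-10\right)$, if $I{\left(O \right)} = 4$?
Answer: $-440$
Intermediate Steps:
$\left(8 + 4 \left(I{\left(-1 \right)} + 5\right)\right) \left(-10\right) = \left(8 + 4 \left(4 + 5\right)\right) \left(-10\right) = \left(8 + 4 \cdot 9\right) \left(-10\right) = \left(8 + 36\right) \left(-10\right) = 44 \left(-10\right) = -440$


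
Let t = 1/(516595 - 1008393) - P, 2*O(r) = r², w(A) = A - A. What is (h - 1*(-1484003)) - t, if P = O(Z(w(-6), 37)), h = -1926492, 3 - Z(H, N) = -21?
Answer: -217473567397/491798 ≈ -4.4220e+5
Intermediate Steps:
w(A) = 0
Z(H, N) = 24 (Z(H, N) = 3 - 1*(-21) = 3 + 21 = 24)
O(r) = r²/2
P = 288 (P = (½)*24² = (½)*576 = 288)
t = -141637825/491798 (t = 1/(516595 - 1008393) - 1*288 = 1/(-491798) - 288 = -1/491798 - 288 = -141637825/491798 ≈ -288.00)
(h - 1*(-1484003)) - t = (-1926492 - 1*(-1484003)) - 1*(-141637825/491798) = (-1926492 + 1484003) + 141637825/491798 = -442489 + 141637825/491798 = -217473567397/491798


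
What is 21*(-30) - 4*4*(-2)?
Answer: -598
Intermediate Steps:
21*(-30) - 4*4*(-2) = -630 - 16*(-2) = -630 + 32 = -598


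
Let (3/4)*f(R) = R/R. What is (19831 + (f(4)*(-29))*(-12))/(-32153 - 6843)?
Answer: -20295/38996 ≈ -0.52044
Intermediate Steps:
f(R) = 4/3 (f(R) = 4*(R/R)/3 = (4/3)*1 = 4/3)
(19831 + (f(4)*(-29))*(-12))/(-32153 - 6843) = (19831 + ((4/3)*(-29))*(-12))/(-32153 - 6843) = (19831 - 116/3*(-12))/(-38996) = (19831 + 464)*(-1/38996) = 20295*(-1/38996) = -20295/38996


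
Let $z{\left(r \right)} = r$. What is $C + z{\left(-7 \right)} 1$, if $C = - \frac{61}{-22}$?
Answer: $- \frac{93}{22} \approx -4.2273$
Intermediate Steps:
$C = \frac{61}{22}$ ($C = \left(-61\right) \left(- \frac{1}{22}\right) = \frac{61}{22} \approx 2.7727$)
$C + z{\left(-7 \right)} 1 = \frac{61}{22} - 7 = - \frac{93}{22}$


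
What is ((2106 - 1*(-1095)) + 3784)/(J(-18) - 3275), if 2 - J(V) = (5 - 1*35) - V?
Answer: -6985/3261 ≈ -2.1420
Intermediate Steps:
J(V) = 32 + V (J(V) = 2 - ((5 - 1*35) - V) = 2 - ((5 - 35) - V) = 2 - (-30 - V) = 2 + (30 + V) = 32 + V)
((2106 - 1*(-1095)) + 3784)/(J(-18) - 3275) = ((2106 - 1*(-1095)) + 3784)/((32 - 18) - 3275) = ((2106 + 1095) + 3784)/(14 - 3275) = (3201 + 3784)/(-3261) = 6985*(-1/3261) = -6985/3261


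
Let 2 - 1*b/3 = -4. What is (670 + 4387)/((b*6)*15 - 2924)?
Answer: -5057/1304 ≈ -3.8781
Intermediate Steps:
b = 18 (b = 6 - 3*(-4) = 6 + 12 = 18)
(670 + 4387)/((b*6)*15 - 2924) = (670 + 4387)/((18*6)*15 - 2924) = 5057/(108*15 - 2924) = 5057/(1620 - 2924) = 5057/(-1304) = 5057*(-1/1304) = -5057/1304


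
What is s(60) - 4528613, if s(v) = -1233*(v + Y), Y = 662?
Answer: -5418839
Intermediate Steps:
s(v) = -816246 - 1233*v (s(v) = -1233*(v + 662) = -1233*(662 + v) = -816246 - 1233*v)
s(60) - 4528613 = (-816246 - 1233*60) - 4528613 = (-816246 - 73980) - 4528613 = -890226 - 4528613 = -5418839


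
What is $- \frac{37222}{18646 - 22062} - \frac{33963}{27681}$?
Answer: $\frac{152387429}{15759716} \approx 9.6694$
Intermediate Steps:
$- \frac{37222}{18646 - 22062} - \frac{33963}{27681} = - \frac{37222}{18646 - 22062} - \frac{11321}{9227} = - \frac{37222}{-3416} - \frac{11321}{9227} = \left(-37222\right) \left(- \frac{1}{3416}\right) - \frac{11321}{9227} = \frac{18611}{1708} - \frac{11321}{9227} = \frac{152387429}{15759716}$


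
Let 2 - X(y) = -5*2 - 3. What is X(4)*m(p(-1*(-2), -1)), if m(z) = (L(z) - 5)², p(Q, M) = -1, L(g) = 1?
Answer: 240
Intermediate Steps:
X(y) = 15 (X(y) = 2 - (-5*2 - 3) = 2 - (-10 - 3) = 2 - 1*(-13) = 2 + 13 = 15)
m(z) = 16 (m(z) = (1 - 5)² = (-4)² = 16)
X(4)*m(p(-1*(-2), -1)) = 15*16 = 240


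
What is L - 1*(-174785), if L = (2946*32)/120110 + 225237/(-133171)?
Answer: 1397850540768146/7997584405 ≈ 1.7478e+5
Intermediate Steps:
L = -7249459779/7997584405 (L = 94272*(1/120110) + 225237*(-1/133171) = 47136/60055 - 225237/133171 = -7249459779/7997584405 ≈ -0.90646)
L - 1*(-174785) = -7249459779/7997584405 - 1*(-174785) = -7249459779/7997584405 + 174785 = 1397850540768146/7997584405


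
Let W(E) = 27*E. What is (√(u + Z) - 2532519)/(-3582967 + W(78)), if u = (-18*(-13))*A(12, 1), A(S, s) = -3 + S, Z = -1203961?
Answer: 2532519/3580861 - I*√1201855/3580861 ≈ 0.70724 - 0.00030615*I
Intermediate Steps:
u = 2106 (u = (-18*(-13))*(-3 + 12) = 234*9 = 2106)
(√(u + Z) - 2532519)/(-3582967 + W(78)) = (√(2106 - 1203961) - 2532519)/(-3582967 + 27*78) = (√(-1201855) - 2532519)/(-3582967 + 2106) = (I*√1201855 - 2532519)/(-3580861) = (-2532519 + I*√1201855)*(-1/3580861) = 2532519/3580861 - I*√1201855/3580861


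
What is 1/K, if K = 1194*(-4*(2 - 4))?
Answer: 1/9552 ≈ 0.00010469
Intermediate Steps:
K = 9552 (K = 1194*(-4*(-2)) = 1194*8 = 9552)
1/K = 1/9552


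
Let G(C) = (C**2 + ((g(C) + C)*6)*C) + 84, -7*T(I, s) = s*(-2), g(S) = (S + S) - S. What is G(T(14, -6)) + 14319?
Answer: 707619/49 ≈ 14441.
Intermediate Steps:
g(S) = S (g(S) = 2*S - S = S)
T(I, s) = 2*s/7 (T(I, s) = -s*(-2)/7 = -(-2)*s/7 = 2*s/7)
G(C) = 84 + 13*C**2 (G(C) = (C**2 + ((C + C)*6)*C) + 84 = (C**2 + ((2*C)*6)*C) + 84 = (C**2 + (12*C)*C) + 84 = (C**2 + 12*C**2) + 84 = 13*C**2 + 84 = 84 + 13*C**2)
G(T(14, -6)) + 14319 = (84 + 13*((2/7)*(-6))**2) + 14319 = (84 + 13*(-12/7)**2) + 14319 = (84 + 13*(144/49)) + 14319 = (84 + 1872/49) + 14319 = 5988/49 + 14319 = 707619/49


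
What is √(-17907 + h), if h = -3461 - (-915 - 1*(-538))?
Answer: I*√20991 ≈ 144.88*I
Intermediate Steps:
h = -3084 (h = -3461 - (-915 + 538) = -3461 - 1*(-377) = -3461 + 377 = -3084)
√(-17907 + h) = √(-17907 - 3084) = √(-20991) = I*√20991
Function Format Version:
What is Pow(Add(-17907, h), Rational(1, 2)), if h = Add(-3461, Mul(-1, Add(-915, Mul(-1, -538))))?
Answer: Mul(I, Pow(20991, Rational(1, 2))) ≈ Mul(144.88, I)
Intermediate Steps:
h = -3084 (h = Add(-3461, Mul(-1, Add(-915, 538))) = Add(-3461, Mul(-1, -377)) = Add(-3461, 377) = -3084)
Pow(Add(-17907, h), Rational(1, 2)) = Pow(Add(-17907, -3084), Rational(1, 2)) = Pow(-20991, Rational(1, 2)) = Mul(I, Pow(20991, Rational(1, 2)))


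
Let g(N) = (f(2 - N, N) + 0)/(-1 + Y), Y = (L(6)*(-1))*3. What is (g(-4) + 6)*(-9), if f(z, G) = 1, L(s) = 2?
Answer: -369/7 ≈ -52.714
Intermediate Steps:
Y = -6 (Y = (2*(-1))*3 = -2*3 = -6)
g(N) = -⅐ (g(N) = (1 + 0)/(-1 - 6) = 1/(-7) = 1*(-⅐) = -⅐)
(g(-4) + 6)*(-9) = (-⅐ + 6)*(-9) = (41/7)*(-9) = -369/7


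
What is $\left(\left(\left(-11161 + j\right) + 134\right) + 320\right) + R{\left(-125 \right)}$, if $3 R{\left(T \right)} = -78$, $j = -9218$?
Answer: $-19951$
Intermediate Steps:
$R{\left(T \right)} = -26$ ($R{\left(T \right)} = \frac{1}{3} \left(-78\right) = -26$)
$\left(\left(\left(-11161 + j\right) + 134\right) + 320\right) + R{\left(-125 \right)} = \left(\left(\left(-11161 - 9218\right) + 134\right) + 320\right) - 26 = \left(\left(-20379 + 134\right) + 320\right) - 26 = \left(-20245 + 320\right) - 26 = -19925 - 26 = -19951$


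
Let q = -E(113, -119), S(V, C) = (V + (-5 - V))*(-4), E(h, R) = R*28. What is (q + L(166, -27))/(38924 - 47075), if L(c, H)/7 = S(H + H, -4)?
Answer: -3472/8151 ≈ -0.42596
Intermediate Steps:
E(h, R) = 28*R
S(V, C) = 20 (S(V, C) = -5*(-4) = 20)
L(c, H) = 140 (L(c, H) = 7*20 = 140)
q = 3332 (q = -28*(-119) = -1*(-3332) = 3332)
(q + L(166, -27))/(38924 - 47075) = (3332 + 140)/(38924 - 47075) = 3472/(-8151) = 3472*(-1/8151) = -3472/8151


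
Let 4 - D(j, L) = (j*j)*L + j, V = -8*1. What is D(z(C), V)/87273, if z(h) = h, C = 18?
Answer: 2578/87273 ≈ 0.029539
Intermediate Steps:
V = -8
D(j, L) = 4 - j - L*j**2 (D(j, L) = 4 - ((j*j)*L + j) = 4 - (j**2*L + j) = 4 - (L*j**2 + j) = 4 - (j + L*j**2) = 4 + (-j - L*j**2) = 4 - j - L*j**2)
D(z(C), V)/87273 = (4 - 1*18 - 1*(-8)*18**2)/87273 = (4 - 18 - 1*(-8)*324)*(1/87273) = (4 - 18 + 2592)*(1/87273) = 2578*(1/87273) = 2578/87273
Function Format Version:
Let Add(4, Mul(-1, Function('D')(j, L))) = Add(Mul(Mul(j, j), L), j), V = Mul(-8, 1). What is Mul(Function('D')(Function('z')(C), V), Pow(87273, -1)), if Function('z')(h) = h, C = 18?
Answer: Rational(2578, 87273) ≈ 0.029539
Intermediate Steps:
V = -8
Function('D')(j, L) = Add(4, Mul(-1, j), Mul(-1, L, Pow(j, 2))) (Function('D')(j, L) = Add(4, Mul(-1, Add(Mul(Mul(j, j), L), j))) = Add(4, Mul(-1, Add(Mul(Pow(j, 2), L), j))) = Add(4, Mul(-1, Add(Mul(L, Pow(j, 2)), j))) = Add(4, Mul(-1, Add(j, Mul(L, Pow(j, 2))))) = Add(4, Add(Mul(-1, j), Mul(-1, L, Pow(j, 2)))) = Add(4, Mul(-1, j), Mul(-1, L, Pow(j, 2))))
Mul(Function('D')(Function('z')(C), V), Pow(87273, -1)) = Mul(Add(4, Mul(-1, 18), Mul(-1, -8, Pow(18, 2))), Pow(87273, -1)) = Mul(Add(4, -18, Mul(-1, -8, 324)), Rational(1, 87273)) = Mul(Add(4, -18, 2592), Rational(1, 87273)) = Mul(2578, Rational(1, 87273)) = Rational(2578, 87273)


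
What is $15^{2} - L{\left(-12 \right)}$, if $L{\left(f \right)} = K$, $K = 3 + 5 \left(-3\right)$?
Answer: $237$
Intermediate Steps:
$K = -12$ ($K = 3 - 15 = -12$)
$L{\left(f \right)} = -12$
$15^{2} - L{\left(-12 \right)} = 15^{2} - -12 = 225 + 12 = 237$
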